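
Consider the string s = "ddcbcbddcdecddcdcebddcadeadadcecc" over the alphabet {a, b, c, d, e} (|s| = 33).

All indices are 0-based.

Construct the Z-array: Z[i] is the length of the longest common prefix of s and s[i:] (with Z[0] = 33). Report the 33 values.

Z[0]=33
i=1: outside box; Z[1]=1 extend→box=[1,2)
i=2: outside box; Z[2]=0
i=3: outside box; Z[3]=0
i=4: outside box; Z[4]=0
i=5: outside box; Z[5]=0
i=6: outside box; Z[6]=3 extend→box=[6,9)
i=7: min(r-i=2, Z[1]=1)=1; Z[7]=1
i=8: min(r-i=1, Z[2]=0)=0; Z[8]=0
i=9: outside box; Z[9]=1 extend→box=[9,10)
i=10: outside box; Z[10]=0
i=11: outside box; Z[11]=0
i=12: outside box; Z[12]=3 extend→box=[12,15)
i=13: min(r-i=2, Z[1]=1)=1; Z[13]=1
i=14: min(r-i=1, Z[2]=0)=0; Z[14]=0
i=15: outside box; Z[15]=1 extend→box=[15,16)
i=16: outside box; Z[16]=0
i=17: outside box; Z[17]=0
i=18: outside box; Z[18]=0
i=19: outside box; Z[19]=3 extend→box=[19,22)
i=20: min(r-i=2, Z[1]=1)=1; Z[20]=1
i=21: min(r-i=1, Z[2]=0)=0; Z[21]=0
i=22: outside box; Z[22]=0
i=23: outside box; Z[23]=1 extend→box=[23,24)
i=24: outside box; Z[24]=0
i=25: outside box; Z[25]=0
i=26: outside box; Z[26]=1 extend→box=[26,27)
i=27: outside box; Z[27]=0
i=28: outside box; Z[28]=1 extend→box=[28,29)
i=29: outside box; Z[29]=0
i=30: outside box; Z[30]=0
i=31: outside box; Z[31]=0
i=32: outside box; Z[32]=0

[33, 1, 0, 0, 0, 0, 3, 1, 0, 1, 0, 0, 3, 1, 0, 1, 0, 0, 0, 3, 1, 0, 0, 1, 0, 0, 1, 0, 1, 0, 0, 0, 0]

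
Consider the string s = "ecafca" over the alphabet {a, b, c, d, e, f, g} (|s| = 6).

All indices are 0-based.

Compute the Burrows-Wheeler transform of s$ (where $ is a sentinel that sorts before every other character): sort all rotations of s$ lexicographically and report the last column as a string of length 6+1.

accfe$a

rank  rotation last
    0  $ecafca  a
    1  a$ecafc  c
    2  afca$ec  c
    3  ca$ecaf  f
    4  cafca$e  e
    5  ecafca$  $
    6  fca$eca  a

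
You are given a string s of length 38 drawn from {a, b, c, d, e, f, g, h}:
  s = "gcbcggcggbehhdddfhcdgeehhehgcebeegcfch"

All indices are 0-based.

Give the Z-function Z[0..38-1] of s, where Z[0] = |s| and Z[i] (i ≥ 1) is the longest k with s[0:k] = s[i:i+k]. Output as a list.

Z[0]=38
i=1: i≥r, start 0; Z[1]=0
i=2: i≥r, start 0; Z[2]=0
i=3: i≥r, start 0; Z[3]=0
i=4: i≥r, start 0; Z[4]=1 extend→box=[4,5)
i=5: i≥r, start 0; Z[5]=2 extend→box=[5,7)
i=6: min(r-i=1, Z[1]=0)=0; Z[6]=0
i=7: i≥r, start 0; Z[7]=1 extend→box=[7,8)
i=8: i≥r, start 0; Z[8]=1 extend→box=[8,9)
i=9: i≥r, start 0; Z[9]=0
i=10: i≥r, start 0; Z[10]=0
i=11: i≥r, start 0; Z[11]=0
i=12: i≥r, start 0; Z[12]=0
i=13: i≥r, start 0; Z[13]=0
i=14: i≥r, start 0; Z[14]=0
i=15: i≥r, start 0; Z[15]=0
i=16: i≥r, start 0; Z[16]=0
i=17: i≥r, start 0; Z[17]=0
i=18: i≥r, start 0; Z[18]=0
i=19: i≥r, start 0; Z[19]=0
i=20: i≥r, start 0; Z[20]=1 extend→box=[20,21)
i=21: i≥r, start 0; Z[21]=0
i=22: i≥r, start 0; Z[22]=0
i=23: i≥r, start 0; Z[23]=0
i=24: i≥r, start 0; Z[24]=0
i=25: i≥r, start 0; Z[25]=0
i=26: i≥r, start 0; Z[26]=0
i=27: i≥r, start 0; Z[27]=2 extend→box=[27,29)
i=28: min(r-i=1, Z[1]=0)=0; Z[28]=0
i=29: i≥r, start 0; Z[29]=0
i=30: i≥r, start 0; Z[30]=0
i=31: i≥r, start 0; Z[31]=0
i=32: i≥r, start 0; Z[32]=0
i=33: i≥r, start 0; Z[33]=2 extend→box=[33,35)
i=34: min(r-i=1, Z[1]=0)=0; Z[34]=0
i=35: i≥r, start 0; Z[35]=0
i=36: i≥r, start 0; Z[36]=0
i=37: i≥r, start 0; Z[37]=0

[38, 0, 0, 0, 1, 2, 0, 1, 1, 0, 0, 0, 0, 0, 0, 0, 0, 0, 0, 0, 1, 0, 0, 0, 0, 0, 0, 2, 0, 0, 0, 0, 0, 2, 0, 0, 0, 0]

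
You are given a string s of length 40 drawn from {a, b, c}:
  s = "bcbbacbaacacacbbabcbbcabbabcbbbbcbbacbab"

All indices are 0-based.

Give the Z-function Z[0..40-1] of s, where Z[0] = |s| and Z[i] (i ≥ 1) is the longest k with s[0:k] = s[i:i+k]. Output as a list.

[40, 0, 1, 1, 0, 0, 1, 0, 0, 0, 0, 0, 0, 0, 1, 1, 0, 4, 0, 1, 2, 0, 0, 1, 1, 0, 4, 0, 1, 1, 1, 8, 0, 1, 1, 0, 0, 1, 0, 1]

Z[0]=40
i=1: fresh scan; Z[1]=0
i=2: fresh scan; Z[2]=1 scan→box=[2,3)
i=3: fresh scan; Z[3]=1 scan→box=[3,4)
i=4: fresh scan; Z[4]=0
i=5: fresh scan; Z[5]=0
i=6: fresh scan; Z[6]=1 scan→box=[6,7)
i=7: fresh scan; Z[7]=0
i=8: fresh scan; Z[8]=0
i=9: fresh scan; Z[9]=0
i=10: fresh scan; Z[10]=0
i=11: fresh scan; Z[11]=0
i=12: fresh scan; Z[12]=0
i=13: fresh scan; Z[13]=0
i=14: fresh scan; Z[14]=1 scan→box=[14,15)
i=15: fresh scan; Z[15]=1 scan→box=[15,16)
i=16: fresh scan; Z[16]=0
i=17: fresh scan; Z[17]=4 scan→box=[17,21)
i=18: min(r-i=3, Z[1]=0)=0; Z[18]=0
i=19: min(r-i=2, Z[2]=1)=1; Z[19]=1
i=20: min(r-i=1, Z[3]=1)=1; Z[20]=2 scan→box=[20,22)
i=21: min(r-i=1, Z[1]=0)=0; Z[21]=0
i=22: fresh scan; Z[22]=0
i=23: fresh scan; Z[23]=1 scan→box=[23,24)
i=24: fresh scan; Z[24]=1 scan→box=[24,25)
i=25: fresh scan; Z[25]=0
i=26: fresh scan; Z[26]=4 scan→box=[26,30)
i=27: min(r-i=3, Z[1]=0)=0; Z[27]=0
i=28: min(r-i=2, Z[2]=1)=1; Z[28]=1
i=29: min(r-i=1, Z[3]=1)=1; Z[29]=1
i=30: fresh scan; Z[30]=1 scan→box=[30,31)
i=31: fresh scan; Z[31]=8 scan→box=[31,39)
i=32: min(r-i=7, Z[1]=0)=0; Z[32]=0
i=33: min(r-i=6, Z[2]=1)=1; Z[33]=1
i=34: min(r-i=5, Z[3]=1)=1; Z[34]=1
i=35: min(r-i=4, Z[4]=0)=0; Z[35]=0
i=36: min(r-i=3, Z[5]=0)=0; Z[36]=0
i=37: min(r-i=2, Z[6]=1)=1; Z[37]=1
i=38: min(r-i=1, Z[7]=0)=0; Z[38]=0
i=39: fresh scan; Z[39]=1 scan→box=[39,40)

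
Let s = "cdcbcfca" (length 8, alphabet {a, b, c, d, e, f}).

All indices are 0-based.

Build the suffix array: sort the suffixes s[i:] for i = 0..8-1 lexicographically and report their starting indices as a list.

[7, 3, 6, 2, 0, 4, 1, 5]

sorted suffixes:
  #0 SA[0]=7  'a'
  #1 SA[1]=3  'bcfca'
  #2 SA[2]=6  'ca'
  #3 SA[3]=2  'cbcfca'
  #4 SA[4]=0  'cdcbcfca'
  #5 SA[5]=4  'cfca'
  #6 SA[6]=1  'dcbcfca'
  #7 SA[7]=5  'fca'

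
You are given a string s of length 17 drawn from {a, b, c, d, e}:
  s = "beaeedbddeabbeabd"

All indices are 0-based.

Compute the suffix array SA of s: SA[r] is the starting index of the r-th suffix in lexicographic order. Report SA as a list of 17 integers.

[10, 14, 2, 11, 15, 6, 12, 0, 16, 5, 7, 8, 9, 13, 1, 4, 3]

rank→(start, suffix):
  0 → (10, 'abbeabd')
  1 → (14, 'abd')
  2 → (2, 'aeedbddeabbeabd')
  3 → (11, 'bbeabd')
  4 → (15, 'bd')
  5 → (6, 'bddeabbeabd')
  6 → (12, 'beabd')
  7 → (0, 'beaeedbddeabbeabd')
  8 → (16, 'd')
  9 → (5, 'dbddeabbeabd')
  10 → (7, 'ddeabbeabd')
  11 → (8, 'deabbeabd')
  12 → (9, 'eabbeabd')
  13 → (13, 'eabd')
  14 → (1, 'eaeedbddeabbeabd')
  15 → (4, 'edbddeabbeabd')
  16 → (3, 'eedbddeabbeabd')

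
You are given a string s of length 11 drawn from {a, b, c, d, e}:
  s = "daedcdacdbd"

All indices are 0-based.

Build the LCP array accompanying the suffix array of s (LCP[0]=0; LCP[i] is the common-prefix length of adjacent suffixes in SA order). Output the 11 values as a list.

rank→(start, suffix):
  0 → (6, 'acdbd')
  1 → (1, 'aedcdacdbd')
  2 → (9, 'bd')
  3 → (4, 'cdacdbd')
  4 → (7, 'cdbd')
  5 → (10, 'd')
  6 → (5, 'dacdbd')
  7 → (0, 'daedcdacdbd')
  8 → (8, 'dbd')
  9 → (3, 'dcdacdbd')
  10 → (2, 'edcdacdbd')

SA = [6, 1, 9, 4, 7, 10, 5, 0, 8, 3, 2]
[i] adj suffixes → lcp
  [1] 6/1 → 1 ('a')
  [2] 1/9 → 0 ('')
  [3] 9/4 → 0 ('')
  [4] 4/7 → 2 ('cd')
  [5] 7/10 → 0 ('')
  [6] 10/5 → 1 ('d')
  [7] 5/0 → 2 ('da')
  [8] 0/8 → 1 ('d')
  [9] 8/3 → 1 ('d')
  [10] 3/2 → 0 ('')

[0, 1, 0, 0, 2, 0, 1, 2, 1, 1, 0]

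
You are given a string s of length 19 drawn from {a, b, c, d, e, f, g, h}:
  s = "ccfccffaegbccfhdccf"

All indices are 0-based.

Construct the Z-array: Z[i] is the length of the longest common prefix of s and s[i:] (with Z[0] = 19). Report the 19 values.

Z[0]=19
i=1: i≥r, start 0; Z[1]=1 grow→box=[1,2)
i=2: i≥r, start 0; Z[2]=0
i=3: i≥r, start 0; Z[3]=3 grow→box=[3,6)
i=4: min(r-i=2, Z[1]=1)=1; Z[4]=1
i=5: min(r-i=1, Z[2]=0)=0; Z[5]=0
i=6: i≥r, start 0; Z[6]=0
i=7: i≥r, start 0; Z[7]=0
i=8: i≥r, start 0; Z[8]=0
i=9: i≥r, start 0; Z[9]=0
i=10: i≥r, start 0; Z[10]=0
i=11: i≥r, start 0; Z[11]=3 grow→box=[11,14)
i=12: min(r-i=2, Z[1]=1)=1; Z[12]=1
i=13: min(r-i=1, Z[2]=0)=0; Z[13]=0
i=14: i≥r, start 0; Z[14]=0
i=15: i≥r, start 0; Z[15]=0
i=16: i≥r, start 0; Z[16]=3 grow→box=[16,19)
i=17: min(r-i=2, Z[1]=1)=1; Z[17]=1
i=18: min(r-i=1, Z[2]=0)=0; Z[18]=0

[19, 1, 0, 3, 1, 0, 0, 0, 0, 0, 0, 3, 1, 0, 0, 0, 3, 1, 0]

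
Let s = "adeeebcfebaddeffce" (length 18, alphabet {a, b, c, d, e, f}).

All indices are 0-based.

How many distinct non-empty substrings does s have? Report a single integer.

155

rank→(start, suffix):
  0 → (10, 'addeffce')
  1 → (0, 'adeeebcfebaddeffce')
  2 → (9, 'baddeffce')
  3 → (5, 'bcfebaddeffce')
  4 → (16, 'ce')
  5 → (6, 'cfebaddeffce')
  6 → (11, 'ddeffce')
  7 → (1, 'deeebcfebaddeffce')
  8 → (12, 'deffce')
  9 → (17, 'e')
  10 → (8, 'ebaddeffce')
  11 → (4, 'ebcfebaddeffce')
  12 → (3, 'eebcfebaddeffce')
  13 → (2, 'eeebcfebaddeffce')
  14 → (13, 'effce')
  15 → (15, 'fce')
  16 → (7, 'febaddeffce')
  17 → (14, 'ffce')

SA = [10, 0, 9, 5, 16, 6, 11, 1, 12, 17, 8, 4, 3, 2, 13, 15, 7, 14]
rank  pair      lcp
   1  s[10:],s[0:]  2  'ad'
   2  s[0:],s[9:]  0  ''
   3  s[9:],s[5:]  1  'b'
   4  s[5:],s[16:]  0  ''
   5  s[16:],s[6:]  1  'c'
   6  s[6:],s[11:]  0  ''
   7  s[11:],s[1:]  1  'd'
   8  s[1:],s[12:]  2  'de'
   9  s[12:],s[17:]  0  ''
  10  s[17:],s[8:]  1  'e'
  11  s[8:],s[4:]  2  'eb'
  12  s[4:],s[3:]  1  'e'
  13  s[3:],s[2:]  2  'ee'
  14  s[2:],s[13:]  1  'e'
  15  s[13:],s[15:]  0  ''
  16  s[15:],s[7:]  1  'f'
  17  s[7:],s[14:]  1  'f'

n(n+1)/2 = 18·19/2 = 171
Σ LCP = 0 + 2 + 0 + 1 + 0 + 1 + 0 + 1 + 2 + 0 + 1 + 2 + 1 + 2 + 1 + 0 + 1 + 1 = 16
distinct = 171 − 16 = 155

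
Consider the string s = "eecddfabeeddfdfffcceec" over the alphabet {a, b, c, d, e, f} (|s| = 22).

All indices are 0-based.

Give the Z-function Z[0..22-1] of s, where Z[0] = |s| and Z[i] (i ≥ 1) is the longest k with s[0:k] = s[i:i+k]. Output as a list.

[22, 1, 0, 0, 0, 0, 0, 0, 2, 1, 0, 0, 0, 0, 0, 0, 0, 0, 0, 3, 1, 0]

Z[0]=22
i=1: i≥r, start 0; Z[1]=1 grow→box=[1,2)
i=2: i≥r, start 0; Z[2]=0
i=3: i≥r, start 0; Z[3]=0
i=4: i≥r, start 0; Z[4]=0
i=5: i≥r, start 0; Z[5]=0
i=6: i≥r, start 0; Z[6]=0
i=7: i≥r, start 0; Z[7]=0
i=8: i≥r, start 0; Z[8]=2 grow→box=[8,10)
i=9: min(r-i=1, Z[1]=1)=1; Z[9]=1
i=10: i≥r, start 0; Z[10]=0
i=11: i≥r, start 0; Z[11]=0
i=12: i≥r, start 0; Z[12]=0
i=13: i≥r, start 0; Z[13]=0
i=14: i≥r, start 0; Z[14]=0
i=15: i≥r, start 0; Z[15]=0
i=16: i≥r, start 0; Z[16]=0
i=17: i≥r, start 0; Z[17]=0
i=18: i≥r, start 0; Z[18]=0
i=19: i≥r, start 0; Z[19]=3 grow→box=[19,22)
i=20: min(r-i=2, Z[1]=1)=1; Z[20]=1
i=21: min(r-i=1, Z[2]=0)=0; Z[21]=0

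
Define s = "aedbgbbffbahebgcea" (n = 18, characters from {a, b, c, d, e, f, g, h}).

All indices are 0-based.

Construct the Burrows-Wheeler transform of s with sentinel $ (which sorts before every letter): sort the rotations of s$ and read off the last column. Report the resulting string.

rank  rotation             last
    0  $aedbgbbffbahebgcea  a
    1  a$aedbgbbffbahebgce  e
    2  aedbgbbffbahebgcea$  $
    3  ahebgcea$aedbgbbffb  b
    4  bahebgcea$aedbgbbff  f
    5  bbffbahebgcea$aedbg  g
    6  bffbahebgcea$aedbgb  b
    7  bgbbffbahebgcea$aed  d
    8  bgcea$aedbgbbffbahe  e
    9  cea$aedbgbbffbahebg  g
   10  dbgbbffbahebgcea$ae  e
   11  ea$aedbgbbffbahebgc  c
   12  ebgcea$aedbgbbffbah  h
   13  edbgbbffbahebgcea$a  a
   14  fbahebgcea$aedbgbbf  f
   15  ffbahebgcea$aedbgbb  b
   16  gbbffbahebgcea$aedb  b
   17  gcea$aedbgbbffbaheb  b
   18  hebgcea$aedbgbbffba  a

ae$bfgbdegechafbbba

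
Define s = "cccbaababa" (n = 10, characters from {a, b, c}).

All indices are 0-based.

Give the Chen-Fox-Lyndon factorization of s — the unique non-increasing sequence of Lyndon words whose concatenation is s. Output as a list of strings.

emit factor 1: 'c' (i=0, period=1)
emit factor 2: 'c' (i=1, period=1)
emit factor 3: 'c' (i=2, period=1)
emit factor 4: 'b' (i=3, period=1)
emit factor 5: 'aabab' (i=4, period=5)
emit factor 6: 'a' (i=9, period=1)

["c", "c", "c", "b", "aabab", "a"]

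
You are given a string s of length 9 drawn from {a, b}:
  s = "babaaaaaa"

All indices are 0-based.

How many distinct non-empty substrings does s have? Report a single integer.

rank | idx | suffix
   0 |   8 | a
   1 |   7 | aa
   2 |   6 | aaa
   3 |   5 | aaaa
   4 |   4 | aaaaa
   5 |   3 | aaaaaa
   6 |   1 | abaaaaaa
   7 |   2 | baaaaaa
   8 |   0 | babaaaaaa

SA = [8, 7, 6, 5, 4, 3, 1, 2, 0]
i: (SA[i-1],SA[i]) lcp shared
  1: (8,7) 1 'a'
  2: (7,6) 2 'aa'
  3: (6,5) 3 'aaa'
  4: (5,4) 4 'aaaa'
  5: (4,3) 5 'aaaaa'
  6: (3,1) 1 'a'
  7: (1,2) 0 ''
  8: (2,0) 2 'ba'

n(n+1)/2 = 9·10/2 = 45
Σ LCP = 0 + 1 + 2 + 3 + 4 + 5 + 1 + 0 + 2 = 18
distinct = 45 − 18 = 27

27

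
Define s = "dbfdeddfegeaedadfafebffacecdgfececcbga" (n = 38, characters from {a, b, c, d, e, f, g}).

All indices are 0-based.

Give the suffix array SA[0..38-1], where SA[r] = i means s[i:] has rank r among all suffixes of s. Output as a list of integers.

[37, 23, 14, 11, 17, 1, 20, 35, 34, 33, 26, 31, 24, 13, 0, 5, 3, 15, 6, 27, 10, 19, 32, 25, 30, 12, 4, 8, 22, 16, 2, 18, 29, 7, 21, 36, 9, 28]

rank→(start, suffix):
  0 → (37, 'a')
  1 → (23, 'acecdgfececcbga')
  2 → (14, 'adfafebffacecdgfececcbga')
  3 → (11, 'aedadfafebffacecdgfececcbga')
  4 → (17, 'afebffacecdgfececcbga')
  5 → (1, 'bfdeddfegeaedadfafebffacecdgfececcbga')
  6 → (20, 'bffacecdgfececcbga')
  7 → (35, 'bga')
  8 → (34, 'cbga')
  9 → (33, 'ccbga')
  10 → (26, 'cdgfececcbga')
  11 → (31, 'ceccbga')
  12 → (24, 'cecdgfececcbga')
  13 → (13, 'dadfafebffacecdgfececcbga')
  14 → (0, 'dbfdeddfegeaedadfafebffacecdgfececcbga')
  15 → (5, 'ddfegeaedadfafebffacecdgfececcbga')
  16 → (3, 'deddfegeaedadfafebffacecdgfececcbga')
  17 → (15, 'dfafebffacecdgfececcbga')
  18 → (6, 'dfegeaedadfafebffacecdgfececcbga')
  19 → (27, 'dgfececcbga')
  20 → (10, 'eaedadfafebffacecdgfececcbga')
  21 → (19, 'ebffacecdgfececcbga')
  22 → (32, 'eccbga')
  23 → (25, 'ecdgfececcbga')
  24 → (30, 'ececcbga')
  25 → (12, 'edadfafebffacecdgfececcbga')
  26 → (4, 'eddfegeaedadfafebffacecdgfececcbga')
  27 → (8, 'egeaedadfafebffacecdgfececcbga')
  28 → (22, 'facecdgfececcbga')
  29 → (16, 'fafebffacecdgfececcbga')
  30 → (2, 'fdeddfegeaedadfafebffacecdgfececcbga')
  31 → (18, 'febffacecdgfececcbga')
  32 → (29, 'fececcbga')
  33 → (7, 'fegeaedadfafebffacecdgfececcbga')
  34 → (21, 'ffacecdgfececcbga')
  35 → (36, 'ga')
  36 → (9, 'geaedadfafebffacecdgfececcbga')
  37 → (28, 'gfececcbga')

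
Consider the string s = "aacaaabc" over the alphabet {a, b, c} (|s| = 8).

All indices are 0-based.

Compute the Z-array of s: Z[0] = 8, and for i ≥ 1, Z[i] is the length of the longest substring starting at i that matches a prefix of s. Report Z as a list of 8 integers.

[8, 1, 0, 2, 2, 1, 0, 0]

Z[0]=8
i=1: i≥r, start 0; Z[1]=1 grow→box=[1,2)
i=2: i≥r, start 0; Z[2]=0
i=3: i≥r, start 0; Z[3]=2 grow→box=[3,5)
i=4: min(r-i=1, Z[1]=1)=1; Z[4]=2 grow→box=[4,6)
i=5: min(r-i=1, Z[1]=1)=1; Z[5]=1
i=6: i≥r, start 0; Z[6]=0
i=7: i≥r, start 0; Z[7]=0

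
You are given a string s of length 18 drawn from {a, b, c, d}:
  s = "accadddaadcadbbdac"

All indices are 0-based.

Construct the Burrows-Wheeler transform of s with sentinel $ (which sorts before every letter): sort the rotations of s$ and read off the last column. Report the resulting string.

rank  rotation             last
    0  $accadddaadcadbbdac  c
    1  aadcadbbdac$accaddd  d
    2  ac$accadddaadcadbbd  d
    3  accadddaadcadbbdac$  $
    4  adbbdac$accadddaadc  c
    5  adcadbbdac$accaddda  a
    6  adddaadcadbbdac$acc  c
    7  bbdac$accadddaadcad  d
    8  bdac$accadddaadcadb  b
    9  c$accadddaadcadbbda  a
   10  cadbbdac$accadddaad  d
   11  cadddaadcadbbdac$ac  c
   12  ccadddaadcadbbdac$a  a
   13  daadcadbbdac$accadd  d
   14  dac$accadddaadcadbb  b
   15  dbbdac$accadddaadca  a
   16  dcadbbdac$accadddaa  a
   17  ddaadcadbbdac$accad  d
   18  dddaadcadbbdac$acca  a

cdd$cacdbadcadbaada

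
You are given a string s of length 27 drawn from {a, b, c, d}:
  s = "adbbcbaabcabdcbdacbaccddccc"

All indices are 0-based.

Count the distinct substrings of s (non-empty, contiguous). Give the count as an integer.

rank→(start, suffix):
  0 → (6, 'aabcabdcbdacbaccddccc')
  1 → (7, 'abcabdcbdacbaccddccc')
  2 → (10, 'abdcbdacbaccddccc')
  3 → (16, 'acbaccddccc')
  4 → (19, 'accddccc')
  5 → (0, 'adbbcbaabcabdcbdacbaccddccc')
  6 → (5, 'baabcabdcbdacbaccddccc')
  7 → (18, 'baccddccc')
  8 → (2, 'bbcbaabcabdcbdacbaccddccc')
  9 → (8, 'bcabdcbdacbaccddccc')
  10 → (3, 'bcbaabcabdcbdacbaccddccc')
  11 → (14, 'bdacbaccddccc')
  12 → (11, 'bdcbdacbaccddccc')
  13 → (26, 'c')
  14 → (9, 'cabdcbdacbaccddccc')
  15 → (4, 'cbaabcabdcbdacbaccddccc')
  16 → (17, 'cbaccddccc')
  17 → (13, 'cbdacbaccddccc')
  18 → (25, 'cc')
  19 → (24, 'ccc')
  20 → (20, 'ccddccc')
  21 → (21, 'cddccc')
  22 → (15, 'dacbaccddccc')
  23 → (1, 'dbbcbaabcabdcbdacbaccddccc')
  24 → (12, 'dcbdacbaccddccc')
  25 → (23, 'dccc')
  26 → (22, 'ddccc')

SA = [6, 7, 10, 16, 19, 0, 5, 18, 2, 8, 3, 14, 11, 26, 9, 4, 17, 13, 25, 24, 20, 21, 15, 1, 12, 23, 22]
[i] adj suffixes → lcp
  [1] 6/7 → 1 ('a')
  [2] 7/10 → 2 ('ab')
  [3] 10/16 → 1 ('a')
  [4] 16/19 → 2 ('ac')
  [5] 19/0 → 1 ('a')
  [6] 0/5 → 0 ('')
  [7] 5/18 → 2 ('ba')
  [8] 18/2 → 1 ('b')
  [9] 2/8 → 1 ('b')
  [10] 8/3 → 2 ('bc')
  [11] 3/14 → 1 ('b')
  [12] 14/11 → 2 ('bd')
  [13] 11/26 → 0 ('')
  [14] 26/9 → 1 ('c')
  [15] 9/4 → 1 ('c')
  [16] 4/17 → 3 ('cba')
  [17] 17/13 → 2 ('cb')
  [18] 13/25 → 1 ('c')
  [19] 25/24 → 2 ('cc')
  [20] 24/20 → 2 ('cc')
  [21] 20/21 → 1 ('c')
  [22] 21/15 → 0 ('')
  [23] 15/1 → 1 ('d')
  [24] 1/12 → 1 ('d')
  [25] 12/23 → 2 ('dc')
  [26] 23/22 → 1 ('d')

n(n+1)/2 = 27·28/2 = 378
Σ LCP = 0 + 1 + 2 + 1 + 2 + 1 + 0 + 2 + 1 + 1 + 2 + 1 + 2 + 0 + 1 + 1 + 3 + 2 + 1 + 2 + 2 + 1 + 0 + 1 + 1 + 2 + 1 = 34
distinct = 378 − 34 = 344

344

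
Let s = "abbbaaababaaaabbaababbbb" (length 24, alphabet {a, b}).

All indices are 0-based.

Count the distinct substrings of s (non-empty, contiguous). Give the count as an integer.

rank→(start, suffix):
  0 → (10, 'aaaabbaababbbb')
  1 → (4, 'aaababaaaabbaababbbb')
  2 → (11, 'aaabbaababbbb')
  3 → (5, 'aababaaaabbaababbbb')
  4 → (16, 'aababbbb')
  5 → (12, 'aabbaababbbb')
  6 → (8, 'abaaaabbaababbbb')
  7 → (6, 'ababaaaabbaababbbb')
  8 → (17, 'ababbbb')
  9 → (13, 'abbaababbbb')
  10 → (0, 'abbbaaababaaaabbaababbbb')
  11 → (19, 'abbbb')
  12 → (23, 'b')
  13 → (9, 'baaaabbaababbbb')
  14 → (3, 'baaababaaaabbaababbbb')
  15 → (15, 'baababbbb')
  16 → (7, 'babaaaabbaababbbb')
  17 → (18, 'babbbb')
  18 → (22, 'bb')
  19 → (2, 'bbaaababaaaabbaababbbb')
  20 → (14, 'bbaababbbb')
  21 → (21, 'bbb')
  22 → (1, 'bbbaaababaaaabbaababbbb')
  23 → (20, 'bbbb')

SA = [10, 4, 11, 5, 16, 12, 8, 6, 17, 13, 0, 19, 23, 9, 3, 15, 7, 18, 22, 2, 14, 21, 1, 20]
rank  pair      lcp
   1  s[10:],s[4:]  3  'aaa'
   2  s[4:],s[11:]  4  'aaab'
   3  s[11:],s[5:]  2  'aa'
   4  s[5:],s[16:]  5  'aabab'
   5  s[16:],s[12:]  3  'aab'
   6  s[12:],s[8:]  1  'a'
   7  s[8:],s[6:]  3  'aba'
   8  s[6:],s[17:]  4  'abab'
   9  s[17:],s[13:]  2  'ab'
  10  s[13:],s[0:]  3  'abb'
  11  s[0:],s[19:]  4  'abbb'
  12  s[19:],s[23:]  0  ''
  13  s[23:],s[9:]  1  'b'
  14  s[9:],s[3:]  4  'baaa'
  15  s[3:],s[15:]  3  'baa'
  16  s[15:],s[7:]  2  'ba'
  17  s[7:],s[18:]  3  'bab'
  18  s[18:],s[22:]  1  'b'
  19  s[22:],s[2:]  2  'bb'
  20  s[2:],s[14:]  4  'bbaa'
  21  s[14:],s[21:]  2  'bb'
  22  s[21:],s[1:]  3  'bbb'
  23  s[1:],s[20:]  3  'bbb'

n(n+1)/2 = 24·25/2 = 300
Σ LCP = 0 + 3 + 4 + 2 + 5 + 3 + 1 + 3 + 4 + 2 + 3 + 4 + 0 + 1 + 4 + 3 + 2 + 3 + 1 + 2 + 4 + 2 + 3 + 3 = 62
distinct = 300 − 62 = 238

238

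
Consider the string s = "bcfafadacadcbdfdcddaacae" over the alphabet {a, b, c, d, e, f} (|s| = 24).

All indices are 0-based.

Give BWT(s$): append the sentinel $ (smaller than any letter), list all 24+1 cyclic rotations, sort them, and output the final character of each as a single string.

eddafccf$caaddbdaafcbaacd

rank  rotation                   last
    0  $bcfafadacadcbdfdcddaacae  e
    1  aacae$bcfafadacadcbdfdcdd  d
    2  acadcbdfdcddaacae$bcfafad  d
    3  acae$bcfafadacadcbdfdcdda  a
    4  adacadcbdfdcddaacae$bcfaf  f
    5  adcbdfdcddaacae$bcfafadac  c
    6  ae$bcfafadacadcbdfdcddaac  c
    7  afadacadcbdfdcddaacae$bcf  f
    8  bcfafadacadcbdfdcddaacae$  $
    9  bdfdcddaacae$bcfafadacadc  c
   10  cadcbdfdcddaacae$bcfafada  a
   11  cae$bcfafadacadcbdfdcddaa  a
   12  cbdfdcddaacae$bcfafadacad  d
   13  cddaacae$bcfafadacadcbdfd  d
   14  cfafadacadcbdfdcddaacae$b  b
   15  daacae$bcfafadacadcbdfdcd  d
   16  dacadcbdfdcddaacae$bcfafa  a
   17  dcbdfdcddaacae$bcfafadaca  a
   18  dcddaacae$bcfafadacadcbdf  f
   19  ddaacae$bcfafadacadcbdfdc  c
   20  dfdcddaacae$bcfafadacadcb  b
   21  e$bcfafadacadcbdfdcddaaca  a
   22  fadacadcbdfdcddaacae$bcfa  a
   23  fafadacadcbdfdcddaacae$bc  c
   24  fdcddaacae$bcfafadacadcbd  d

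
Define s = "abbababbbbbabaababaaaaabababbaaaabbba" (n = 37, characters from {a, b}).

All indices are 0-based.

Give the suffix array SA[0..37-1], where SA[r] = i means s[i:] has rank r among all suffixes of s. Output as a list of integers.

[36, 18, 19, 29, 20, 30, 13, 21, 31, 16, 11, 14, 22, 24, 3, 26, 0, 32, 5, 35, 17, 28, 12, 15, 10, 23, 2, 25, 4, 34, 27, 9, 1, 33, 8, 7, 6]

rank→(start, suffix):
  0 → (36, 'a')
  1 → (18, 'aaaaabababbaaaabbba')
  2 → (19, 'aaaabababbaaaabbba')
  3 → (29, 'aaaabbba')
  4 → (20, 'aaabababbaaaabbba')
  5 → (30, 'aaabbba')
  6 → (13, 'aababaaaaabababbaaaabbba')
  7 → (21, 'aabababbaaaabbba')
  8 → (31, 'aabbba')
  9 → (16, 'abaaaaabababbaaaabbba')
  10 → (11, 'abaababaaaaabababbaaaabbba')
  11 → (14, 'ababaaaaabababbaaaabbba')
  12 → (22, 'abababbaaaabbba')
  13 → (24, 'ababbaaaabbba')
  14 → (3, 'ababbbbbabaababaaaaabababbaaaabbba')
  15 → (26, 'abbaaaabbba')
  16 → (0, 'abbababbbbbabaababaaaaabababbaaaabbba')
  17 → (32, 'abbba')
  18 → (5, 'abbbbbabaababaaaaabababbaaaabbba')
  19 → (35, 'ba')
  20 → (17, 'baaaaabababbaaaabbba')
  21 → (28, 'baaaabbba')
  22 → (12, 'baababaaaaabababbaaaabbba')
  23 → (15, 'babaaaaabababbaaaabbba')
  24 → (10, 'babaababaaaaabababbaaaabbba')
  25 → (23, 'bababbaaaabbba')
  26 → (2, 'bababbbbbabaababaaaaabababbaaaabbba')
  27 → (25, 'babbaaaabbba')
  28 → (4, 'babbbbbabaababaaaaabababbaaaabbba')
  29 → (34, 'bba')
  30 → (27, 'bbaaaabbba')
  31 → (9, 'bbabaababaaaaabababbaaaabbba')
  32 → (1, 'bbababbbbbabaababaaaaabababbaaaabbba')
  33 → (33, 'bbba')
  34 → (8, 'bbbabaababaaaaabababbaaaabbba')
  35 → (7, 'bbbbabaababaaaaabababbaaaabbba')
  36 → (6, 'bbbbbabaababaaaaabababbaaaabbba')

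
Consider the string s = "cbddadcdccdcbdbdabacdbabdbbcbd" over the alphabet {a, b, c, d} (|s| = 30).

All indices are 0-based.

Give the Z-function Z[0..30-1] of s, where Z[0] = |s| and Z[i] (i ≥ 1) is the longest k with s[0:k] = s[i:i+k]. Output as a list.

[30, 0, 0, 0, 0, 0, 1, 0, 1, 1, 0, 3, 0, 0, 0, 0, 0, 0, 0, 1, 0, 0, 0, 0, 0, 0, 0, 3, 0, 0]

Z[0]=30
i=1: outside box; Z[1]=0
i=2: outside box; Z[2]=0
i=3: outside box; Z[3]=0
i=4: outside box; Z[4]=0
i=5: outside box; Z[5]=0
i=6: outside box; Z[6]=1 scan→box=[6,7)
i=7: outside box; Z[7]=0
i=8: outside box; Z[8]=1 scan→box=[8,9)
i=9: outside box; Z[9]=1 scan→box=[9,10)
i=10: outside box; Z[10]=0
i=11: outside box; Z[11]=3 scan→box=[11,14)
i=12: min(r-i=2, Z[1]=0)=0; Z[12]=0
i=13: min(r-i=1, Z[2]=0)=0; Z[13]=0
i=14: outside box; Z[14]=0
i=15: outside box; Z[15]=0
i=16: outside box; Z[16]=0
i=17: outside box; Z[17]=0
i=18: outside box; Z[18]=0
i=19: outside box; Z[19]=1 scan→box=[19,20)
i=20: outside box; Z[20]=0
i=21: outside box; Z[21]=0
i=22: outside box; Z[22]=0
i=23: outside box; Z[23]=0
i=24: outside box; Z[24]=0
i=25: outside box; Z[25]=0
i=26: outside box; Z[26]=0
i=27: outside box; Z[27]=3 scan→box=[27,30)
i=28: min(r-i=2, Z[1]=0)=0; Z[28]=0
i=29: min(r-i=1, Z[2]=0)=0; Z[29]=0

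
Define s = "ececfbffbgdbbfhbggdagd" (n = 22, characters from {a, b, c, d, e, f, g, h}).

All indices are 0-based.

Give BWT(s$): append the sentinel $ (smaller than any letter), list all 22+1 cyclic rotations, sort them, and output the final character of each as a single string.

dddfbfheeggg$ccfbbagbbf

rank  rotation                 last
    0  $ececfbffbgdbbfhbggdagd  d
    1  agd$ececfbffbgdbbfhbggd  d
    2  bbfhbggdagd$ececfbffbgd  d
    3  bffbgdbbfhbggdagd$ececf  f
    4  bfhbggdagd$ececfbffbgdb  b
    5  bgdbbfhbggdagd$ececfbff  f
    6  bggdagd$ececfbffbgdbbfh  h
    7  cecfbffbgdbbfhbggdagd$e  e
    8  cfbffbgdbbfhbggdagd$ece  e
    9  d$ececfbffbgdbbfhbggdag  g
   10  dagd$ececfbffbgdbbfhbgg  g
   11  dbbfhbggdagd$ececfbffbg  g
   12  ececfbffbgdbbfhbggdagd$  $
   13  ecfbffbgdbbfhbggdagd$ec  c
   14  fbffbgdbbfhbggdagd$ecec  c
   15  fbgdbbfhbggdagd$ececfbf  f
   16  ffbgdbbfhbggdagd$ececfb  b
   17  fhbggdagd$ececfbffbgdbb  b
   18  gd$ececfbffbgdbbfhbggda  a
   19  gdagd$ececfbffbgdbbfhbg  g
   20  gdbbfhbggdagd$ececfbffb  b
   21  ggdagd$ececfbffbgdbbfhb  b
   22  hbggdagd$ececfbffbgdbbf  f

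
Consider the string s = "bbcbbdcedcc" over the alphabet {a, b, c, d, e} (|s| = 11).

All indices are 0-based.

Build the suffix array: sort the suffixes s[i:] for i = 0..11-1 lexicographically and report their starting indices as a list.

rank | idx | suffix
   0 |   0 | bbcbbdcedcc
   1 |   3 | bbdcedcc
   2 |   1 | bcbbdcedcc
   3 |   4 | bdcedcc
   4 |  10 | c
   5 |   2 | cbbdcedcc
   6 |   9 | cc
   7 |   6 | cedcc
   8 |   8 | dcc
   9 |   5 | dcedcc
  10 |   7 | edcc

[0, 3, 1, 4, 10, 2, 9, 6, 8, 5, 7]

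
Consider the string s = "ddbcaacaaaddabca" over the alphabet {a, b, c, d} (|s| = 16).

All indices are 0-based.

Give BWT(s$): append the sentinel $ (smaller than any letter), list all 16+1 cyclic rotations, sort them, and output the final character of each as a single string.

rank  rotation           last
    0  $ddbcaacaaaddabca  a
    1  a$ddbcaacaaaddabc  c
    2  aaaddabca$ddbcaac  c
    3  aacaaaddabca$ddbc  c
    4  aaddabca$ddbcaaca  a
    5  abca$ddbcaacaaadd  d
    6  acaaaddabca$ddbca  a
    7  addabca$ddbcaacaa  a
    8  bca$ddbcaacaaadda  a
    9  bcaacaaaddabca$dd  d
   10  ca$ddbcaacaaaddab  b
   11  caaaddabca$ddbcaa  a
   12  caacaaaddabca$ddb  b
   13  dabca$ddbcaacaaad  d
   14  dbcaacaaaddabca$d  d
   15  ddabca$ddbcaacaaa  a
   16  ddbcaacaaaddabca$  $

acccadaaadbabdda$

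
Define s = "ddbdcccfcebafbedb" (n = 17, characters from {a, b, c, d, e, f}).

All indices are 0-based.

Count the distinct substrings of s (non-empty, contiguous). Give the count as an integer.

140

rank→(start, suffix):
  0 → (11, 'afbedb')
  1 → (16, 'b')
  2 → (10, 'bafbedb')
  3 → (2, 'bdcccfcebafbedb')
  4 → (13, 'bedb')
  5 → (4, 'cccfcebafbedb')
  6 → (5, 'ccfcebafbedb')
  7 → (8, 'cebafbedb')
  8 → (6, 'cfcebafbedb')
  9 → (15, 'db')
  10 → (1, 'dbdcccfcebafbedb')
  11 → (3, 'dcccfcebafbedb')
  12 → (0, 'ddbdcccfcebafbedb')
  13 → (9, 'ebafbedb')
  14 → (14, 'edb')
  15 → (12, 'fbedb')
  16 → (7, 'fcebafbedb')

SA = [11, 16, 10, 2, 13, 4, 5, 8, 6, 15, 1, 3, 0, 9, 14, 12, 7]
rank  pair      lcp
   1  s[11:],s[16:]  0  ''
   2  s[16:],s[10:]  1  'b'
   3  s[10:],s[2:]  1  'b'
   4  s[2:],s[13:]  1  'b'
   5  s[13:],s[4:]  0  ''
   6  s[4:],s[5:]  2  'cc'
   7  s[5:],s[8:]  1  'c'
   8  s[8:],s[6:]  1  'c'
   9  s[6:],s[15:]  0  ''
  10  s[15:],s[1:]  2  'db'
  11  s[1:],s[3:]  1  'd'
  12  s[3:],s[0:]  1  'd'
  13  s[0:],s[9:]  0  ''
  14  s[9:],s[14:]  1  'e'
  15  s[14:],s[12:]  0  ''
  16  s[12:],s[7:]  1  'f'

n(n+1)/2 = 17·18/2 = 153
Σ LCP = 0 + 0 + 1 + 1 + 1 + 0 + 2 + 1 + 1 + 0 + 2 + 1 + 1 + 0 + 1 + 0 + 1 = 13
distinct = 153 − 13 = 140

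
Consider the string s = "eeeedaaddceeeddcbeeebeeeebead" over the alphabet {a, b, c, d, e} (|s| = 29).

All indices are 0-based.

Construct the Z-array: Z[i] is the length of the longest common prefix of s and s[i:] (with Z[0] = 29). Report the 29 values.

[29, 3, 2, 1, 0, 0, 0, 0, 0, 0, 3, 2, 1, 0, 0, 0, 0, 3, 2, 1, 0, 4, 3, 2, 1, 0, 1, 0, 0]

Z[0]=29
i=1: fresh scan; Z[1]=3 scan→box=[1,4)
i=2: min(r-i=2, Z[1]=3)=2; Z[2]=2
i=3: min(r-i=1, Z[2]=2)=1; Z[3]=1
i=4: fresh scan; Z[4]=0
i=5: fresh scan; Z[5]=0
i=6: fresh scan; Z[6]=0
i=7: fresh scan; Z[7]=0
i=8: fresh scan; Z[8]=0
i=9: fresh scan; Z[9]=0
i=10: fresh scan; Z[10]=3 scan→box=[10,13)
i=11: min(r-i=2, Z[1]=3)=2; Z[11]=2
i=12: min(r-i=1, Z[2]=2)=1; Z[12]=1
i=13: fresh scan; Z[13]=0
i=14: fresh scan; Z[14]=0
i=15: fresh scan; Z[15]=0
i=16: fresh scan; Z[16]=0
i=17: fresh scan; Z[17]=3 scan→box=[17,20)
i=18: min(r-i=2, Z[1]=3)=2; Z[18]=2
i=19: min(r-i=1, Z[2]=2)=1; Z[19]=1
i=20: fresh scan; Z[20]=0
i=21: fresh scan; Z[21]=4 scan→box=[21,25)
i=22: min(r-i=3, Z[1]=3)=3; Z[22]=3
i=23: min(r-i=2, Z[2]=2)=2; Z[23]=2
i=24: min(r-i=1, Z[3]=1)=1; Z[24]=1
i=25: fresh scan; Z[25]=0
i=26: fresh scan; Z[26]=1 scan→box=[26,27)
i=27: fresh scan; Z[27]=0
i=28: fresh scan; Z[28]=0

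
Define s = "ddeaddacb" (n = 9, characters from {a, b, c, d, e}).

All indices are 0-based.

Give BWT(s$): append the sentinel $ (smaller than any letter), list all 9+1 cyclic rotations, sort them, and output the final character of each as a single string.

rank  rotation    last
    0  $ddeaddacb  b
    1  acb$ddeadd  d
    2  addacb$dde  e
    3  b$ddeaddac  c
    4  cb$ddeadda  a
    5  dacb$ddead  d
    6  ddacb$ddea  a
    7  ddeaddacb$  $
    8  deaddacb$d  d
    9  eaddacb$dd  d

bdecada$dd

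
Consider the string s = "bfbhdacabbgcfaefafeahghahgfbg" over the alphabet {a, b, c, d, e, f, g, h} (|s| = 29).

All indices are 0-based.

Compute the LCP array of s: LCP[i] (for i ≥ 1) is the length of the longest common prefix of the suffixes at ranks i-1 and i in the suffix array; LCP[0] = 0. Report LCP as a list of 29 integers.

rank→(start, suffix):
  0 → (7, 'abbgcfaefafeahghahgfbg')
  1 → (5, 'acabbgcfaefafeahghahgfbg')
  2 → (13, 'aefafeahghahgfbg')
  3 → (16, 'afeahghahgfbg')
  4 → (23, 'ahgfbg')
  5 → (19, 'ahghahgfbg')
  6 → (8, 'bbgcfaefafeahghahgfbg')
  7 → (0, 'bfbhdacabbgcfaefafeahghahgfbg')
  8 → (27, 'bg')
  9 → (9, 'bgcfaefafeahghahgfbg')
  10 → (2, 'bhdacabbgcfaefafeahghahgfbg')
  11 → (6, 'cabbgcfaefafeahghahgfbg')
  12 → (11, 'cfaefafeahghahgfbg')
  13 → (4, 'dacabbgcfaefafeahghahgfbg')
  14 → (18, 'eahghahgfbg')
  15 → (14, 'efafeahghahgfbg')
  16 → (12, 'faefafeahghahgfbg')
  17 → (15, 'fafeahghahgfbg')
  18 → (26, 'fbg')
  19 → (1, 'fbhdacabbgcfaefafeahghahgfbg')
  20 → (17, 'feahghahgfbg')
  21 → (28, 'g')
  22 → (10, 'gcfaefafeahghahgfbg')
  23 → (25, 'gfbg')
  24 → (21, 'ghahgfbg')
  25 → (22, 'hahgfbg')
  26 → (3, 'hdacabbgcfaefafeahghahgfbg')
  27 → (24, 'hgfbg')
  28 → (20, 'hghahgfbg')

SA = [7, 5, 13, 16, 23, 19, 8, 0, 27, 9, 2, 6, 11, 4, 18, 14, 12, 15, 26, 1, 17, 28, 10, 25, 21, 22, 3, 24, 20]
[i] adj suffixes → lcp
  [1] 7/5 → 1 ('a')
  [2] 5/13 → 1 ('a')
  [3] 13/16 → 1 ('a')
  [4] 16/23 → 1 ('a')
  [5] 23/19 → 3 ('ahg')
  [6] 19/8 → 0 ('')
  [7] 8/0 → 1 ('b')
  [8] 0/27 → 1 ('b')
  [9] 27/9 → 2 ('bg')
  [10] 9/2 → 1 ('b')
  [11] 2/6 → 0 ('')
  [12] 6/11 → 1 ('c')
  [13] 11/4 → 0 ('')
  [14] 4/18 → 0 ('')
  [15] 18/14 → 1 ('e')
  [16] 14/12 → 0 ('')
  [17] 12/15 → 2 ('fa')
  [18] 15/26 → 1 ('f')
  [19] 26/1 → 2 ('fb')
  [20] 1/17 → 1 ('f')
  [21] 17/28 → 0 ('')
  [22] 28/10 → 1 ('g')
  [23] 10/25 → 1 ('g')
  [24] 25/21 → 1 ('g')
  [25] 21/22 → 0 ('')
  [26] 22/3 → 1 ('h')
  [27] 3/24 → 1 ('h')
  [28] 24/20 → 2 ('hg')

[0, 1, 1, 1, 1, 3, 0, 1, 1, 2, 1, 0, 1, 0, 0, 1, 0, 2, 1, 2, 1, 0, 1, 1, 1, 0, 1, 1, 2]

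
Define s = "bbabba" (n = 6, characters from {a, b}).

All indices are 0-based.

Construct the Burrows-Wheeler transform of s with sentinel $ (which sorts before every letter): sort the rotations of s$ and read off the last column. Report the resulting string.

abbbba$

rank  rotation last
    0  $bbabba  a
    1  a$bbabb  b
    2  abba$bb  b
    3  ba$bbab  b
    4  babba$b  b
    5  bba$bba  a
    6  bbabba$  $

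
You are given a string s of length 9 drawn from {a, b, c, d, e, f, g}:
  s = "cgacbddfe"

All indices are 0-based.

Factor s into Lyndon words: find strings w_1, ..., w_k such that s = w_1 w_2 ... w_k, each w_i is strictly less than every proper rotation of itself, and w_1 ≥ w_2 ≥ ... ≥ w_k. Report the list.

emit factor 1: 'cg' (i=0, period=2)
emit factor 2: 'acbddfe' (i=2, period=7)

["cg", "acbddfe"]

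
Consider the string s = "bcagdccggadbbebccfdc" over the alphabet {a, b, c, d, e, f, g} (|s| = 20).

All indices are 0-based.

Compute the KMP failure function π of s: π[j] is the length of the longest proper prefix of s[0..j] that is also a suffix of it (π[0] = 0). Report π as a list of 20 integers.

π[0] = 0
j=1 s[j]='c': π[1]=0 (border '')
j=2 s[j]='a': π[2]=0 (border '')
j=3 s[j]='g': π[3]=0 (border '')
j=4 s[j]='d': π[4]=0 (border '')
j=5 s[j]='c': π[5]=0 (border '')
j=6 s[j]='c': π[6]=0 (border '')
j=7 s[j]='g': π[7]=0 (border '')
j=8 s[j]='g': π[8]=0 (border '')
j=9 s[j]='a': π[9]=0 (border '')
j=10 s[j]='d': π[10]=0 (border '')
j=11 s[j]='b': π[11]=1 (border 'b')
j=12 s[j]='b': k: 1→0; π[12]=1 (border 'b')
j=13 s[j]='e': k: 1→0; π[13]=0 (border '')
j=14 s[j]='b': π[14]=1 (border 'b')
j=15 s[j]='c': π[15]=2 (border 'bc')
j=16 s[j]='c': k: 2→0; π[16]=0 (border '')
j=17 s[j]='f': π[17]=0 (border '')
j=18 s[j]='d': π[18]=0 (border '')
j=19 s[j]='c': π[19]=0 (border '')

[0, 0, 0, 0, 0, 0, 0, 0, 0, 0, 0, 1, 1, 0, 1, 2, 0, 0, 0, 0]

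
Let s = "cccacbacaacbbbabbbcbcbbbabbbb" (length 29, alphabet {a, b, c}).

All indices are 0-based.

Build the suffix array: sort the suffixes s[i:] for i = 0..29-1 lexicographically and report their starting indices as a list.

[8, 24, 14, 6, 3, 9, 28, 23, 13, 5, 27, 22, 12, 26, 21, 11, 25, 15, 16, 19, 17, 7, 2, 4, 20, 10, 18, 1, 0]

rank | idx | suffix
   0 |   8 | aacbbbabbbcbcbbbabbbb
   1 |  24 | abbbb
   2 |  14 | abbbcbcbbbabbbb
   3 |   6 | acaacbbbabbbcbcbbbabbbb
   4 |   3 | acbacaacbbbabbbcbcbbbabbbb
   5 |   9 | acbbbabbbcbcbbbabbbb
   6 |  28 | b
   7 |  23 | babbbb
   8 |  13 | babbbcbcbbbabbbb
   9 |   5 | bacaacbbbabbbcbcbbbabbbb
  10 |  27 | bb
  11 |  22 | bbabbbb
  12 |  12 | bbabbbcbcbbbabbbb
  13 |  26 | bbb
  14 |  21 | bbbabbbb
  15 |  11 | bbbabbbcbcbbbabbbb
  16 |  25 | bbbb
  17 |  15 | bbbcbcbbbabbbb
  18 |  16 | bbcbcbbbabbbb
  19 |  19 | bcbbbabbbb
  20 |  17 | bcbcbbbabbbb
  21 |   7 | caacbbbabbbcbcbbbabbbb
  22 |   2 | cacbacaacbbbabbbcbcbbbabbbb
  23 |   4 | cbacaacbbbabbbcbcbbbabbbb
  24 |  20 | cbbbabbbb
  25 |  10 | cbbbabbbcbcbbbabbbb
  26 |  18 | cbcbbbabbbb
  27 |   1 | ccacbacaacbbbabbbcbcbbbabbbb
  28 |   0 | cccacbacaacbbbabbbcbcbbbabbbb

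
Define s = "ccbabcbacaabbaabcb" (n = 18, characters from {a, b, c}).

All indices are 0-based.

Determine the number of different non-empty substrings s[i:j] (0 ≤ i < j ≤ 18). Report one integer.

rank | idx | suffix
   0 |   9 | aabbaabcb
   1 |  13 | aabcb
   2 |  10 | abbaabcb
   3 |  14 | abcb
   4 |   3 | abcbacaabbaabcb
   5 |   7 | acaabbaabcb
   6 |  17 | b
   7 |  12 | baabcb
   8 |   2 | babcbacaabbaabcb
   9 |   6 | bacaabbaabcb
  10 |  11 | bbaabcb
  11 |  15 | bcb
  12 |   4 | bcbacaabbaabcb
  13 |   8 | caabbaabcb
  14 |  16 | cb
  15 |   1 | cbabcbacaabbaabcb
  16 |   5 | cbacaabbaabcb
  17 |   0 | ccbabcbacaabbaabcb

SA = [9, 13, 10, 14, 3, 7, 17, 12, 2, 6, 11, 15, 4, 8, 16, 1, 5, 0]
i: (SA[i-1],SA[i]) lcp shared
  1: (9,13) 3 'aab'
  2: (13,10) 1 'a'
  3: (10,14) 2 'ab'
  4: (14,3) 4 'abcb'
  5: (3,7) 1 'a'
  6: (7,17) 0 ''
  7: (17,12) 1 'b'
  8: (12,2) 2 'ba'
  9: (2,6) 2 'ba'
  10: (6,11) 1 'b'
  11: (11,15) 1 'b'
  12: (15,4) 3 'bcb'
  13: (4,8) 0 ''
  14: (8,16) 1 'c'
  15: (16,1) 2 'cb'
  16: (1,5) 3 'cba'
  17: (5,0) 1 'c'

n(n+1)/2 = 18·19/2 = 171
Σ LCP = 0 + 3 + 1 + 2 + 4 + 1 + 0 + 1 + 2 + 2 + 1 + 1 + 3 + 0 + 1 + 2 + 3 + 1 = 28
distinct = 171 − 28 = 143

143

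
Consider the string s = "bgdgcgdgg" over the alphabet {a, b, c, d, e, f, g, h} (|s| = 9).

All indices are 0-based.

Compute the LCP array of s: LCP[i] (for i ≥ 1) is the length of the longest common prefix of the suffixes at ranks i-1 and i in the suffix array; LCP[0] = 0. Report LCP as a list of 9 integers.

[0, 0, 0, 2, 0, 1, 1, 3, 1]

rank | idx | suffix
   0 |   0 | bgdgcgdgg
   1 |   4 | cgdgg
   2 |   2 | dgcgdgg
   3 |   6 | dgg
   4 |   8 | g
   5 |   3 | gcgdgg
   6 |   1 | gdgcgdgg
   7 |   5 | gdgg
   8 |   7 | gg

SA = [0, 4, 2, 6, 8, 3, 1, 5, 7]
[i] adj suffixes → lcp
  [1] 0/4 → 0 ('')
  [2] 4/2 → 0 ('')
  [3] 2/6 → 2 ('dg')
  [4] 6/8 → 0 ('')
  [5] 8/3 → 1 ('g')
  [6] 3/1 → 1 ('g')
  [7] 1/5 → 3 ('gdg')
  [8] 5/7 → 1 ('g')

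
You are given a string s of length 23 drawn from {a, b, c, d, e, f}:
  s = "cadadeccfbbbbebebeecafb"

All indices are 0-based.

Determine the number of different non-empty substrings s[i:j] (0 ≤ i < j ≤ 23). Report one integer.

sorted suffixes:
  #0 SA[0]=1  'adadeccfbbbbebebeecafb'
  #1 SA[1]=3  'adeccfbbbbebebeecafb'
  #2 SA[2]=20  'afb'
  #3 SA[3]=22  'b'
  #4 SA[4]=9  'bbbbebebeecafb'
  #5 SA[5]=10  'bbbebebeecafb'
  #6 SA[6]=11  'bbebebeecafb'
  #7 SA[7]=12  'bebebeecafb'
  #8 SA[8]=14  'bebeecafb'
  #9 SA[9]=16  'beecafb'
  #10 SA[10]=0  'cadadeccfbbbbebebeecafb'
  #11 SA[11]=19  'cafb'
  #12 SA[12]=6  'ccfbbbbebebeecafb'
  #13 SA[13]=7  'cfbbbbebebeecafb'
  #14 SA[14]=2  'dadeccfbbbbebebeecafb'
  #15 SA[15]=4  'deccfbbbbebebeecafb'
  #16 SA[16]=13  'ebebeecafb'
  #17 SA[17]=15  'ebeecafb'
  #18 SA[18]=18  'ecafb'
  #19 SA[19]=5  'eccfbbbbebebeecafb'
  #20 SA[20]=17  'eecafb'
  #21 SA[21]=21  'fb'
  #22 SA[22]=8  'fbbbbebebeecafb'

SA = [1, 3, 20, 22, 9, 10, 11, 12, 14, 16, 0, 19, 6, 7, 2, 4, 13, 15, 18, 5, 17, 21, 8]
i: (SA[i-1],SA[i]) lcp shared
  1: (1,3) 2 'ad'
  2: (3,20) 1 'a'
  3: (20,22) 0 ''
  4: (22,9) 1 'b'
  5: (9,10) 3 'bbb'
  6: (10,11) 2 'bb'
  7: (11,12) 1 'b'
  8: (12,14) 4 'bebe'
  9: (14,16) 2 'be'
  10: (16,0) 0 ''
  11: (0,19) 2 'ca'
  12: (19,6) 1 'c'
  13: (6,7) 1 'c'
  14: (7,2) 0 ''
  15: (2,4) 1 'd'
  16: (4,13) 0 ''
  17: (13,15) 3 'ebe'
  18: (15,18) 1 'e'
  19: (18,5) 2 'ec'
  20: (5,17) 1 'e'
  21: (17,21) 0 ''
  22: (21,8) 2 'fb'

n(n+1)/2 = 23·24/2 = 276
Σ LCP = 0 + 2 + 1 + 0 + 1 + 3 + 2 + 1 + 4 + 2 + 0 + 2 + 1 + 1 + 0 + 1 + 0 + 3 + 1 + 2 + 1 + 0 + 2 = 30
distinct = 276 − 30 = 246

246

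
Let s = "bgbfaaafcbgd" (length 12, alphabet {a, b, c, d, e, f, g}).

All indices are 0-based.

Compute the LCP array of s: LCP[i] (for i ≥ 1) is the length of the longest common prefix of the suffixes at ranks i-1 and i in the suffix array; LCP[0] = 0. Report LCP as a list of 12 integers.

[0, 2, 1, 0, 1, 2, 0, 0, 0, 1, 0, 1]

rank→(start, suffix):
  0 → (4, 'aaafcbgd')
  1 → (5, 'aafcbgd')
  2 → (6, 'afcbgd')
  3 → (2, 'bfaaafcbgd')
  4 → (0, 'bgbfaaafcbgd')
  5 → (9, 'bgd')
  6 → (8, 'cbgd')
  7 → (11, 'd')
  8 → (3, 'faaafcbgd')
  9 → (7, 'fcbgd')
  10 → (1, 'gbfaaafcbgd')
  11 → (10, 'gd')

SA = [4, 5, 6, 2, 0, 9, 8, 11, 3, 7, 1, 10]
[i] adj suffixes → lcp
  [1] 4/5 → 2 ('aa')
  [2] 5/6 → 1 ('a')
  [3] 6/2 → 0 ('')
  [4] 2/0 → 1 ('b')
  [5] 0/9 → 2 ('bg')
  [6] 9/8 → 0 ('')
  [7] 8/11 → 0 ('')
  [8] 11/3 → 0 ('')
  [9] 3/7 → 1 ('f')
  [10] 7/1 → 0 ('')
  [11] 1/10 → 1 ('g')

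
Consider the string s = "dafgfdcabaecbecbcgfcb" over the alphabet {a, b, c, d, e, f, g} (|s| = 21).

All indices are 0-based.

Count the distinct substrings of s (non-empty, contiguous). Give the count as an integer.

212

rank→(start, suffix):
  0 → (7, 'abaecbecbcgfcb')
  1 → (9, 'aecbecbcgfcb')
  2 → (1, 'afgfdcabaecbecbcgfcb')
  3 → (20, 'b')
  4 → (8, 'baecbecbcgfcb')
  5 → (15, 'bcgfcb')
  6 → (12, 'becbcgfcb')
  7 → (6, 'cabaecbecbcgfcb')
  8 → (19, 'cb')
  9 → (14, 'cbcgfcb')
  10 → (11, 'cbecbcgfcb')
  11 → (16, 'cgfcb')
  12 → (0, 'dafgfdcabaecbecbcgfcb')
  13 → (5, 'dcabaecbecbcgfcb')
  14 → (13, 'ecbcgfcb')
  15 → (10, 'ecbecbcgfcb')
  16 → (18, 'fcb')
  17 → (4, 'fdcabaecbecbcgfcb')
  18 → (2, 'fgfdcabaecbecbcgfcb')
  19 → (17, 'gfcb')
  20 → (3, 'gfdcabaecbecbcgfcb')

SA = [7, 9, 1, 20, 8, 15, 12, 6, 19, 14, 11, 16, 0, 5, 13, 10, 18, 4, 2, 17, 3]
i: (SA[i-1],SA[i]) lcp shared
  1: (7,9) 1 'a'
  2: (9,1) 1 'a'
  3: (1,20) 0 ''
  4: (20,8) 1 'b'
  5: (8,15) 1 'b'
  6: (15,12) 1 'b'
  7: (12,6) 0 ''
  8: (6,19) 1 'c'
  9: (19,14) 2 'cb'
  10: (14,11) 2 'cb'
  11: (11,16) 1 'c'
  12: (16,0) 0 ''
  13: (0,5) 1 'd'
  14: (5,13) 0 ''
  15: (13,10) 3 'ecb'
  16: (10,18) 0 ''
  17: (18,4) 1 'f'
  18: (4,2) 1 'f'
  19: (2,17) 0 ''
  20: (17,3) 2 'gf'

n(n+1)/2 = 21·22/2 = 231
Σ LCP = 0 + 1 + 1 + 0 + 1 + 1 + 1 + 0 + 1 + 2 + 2 + 1 + 0 + 1 + 0 + 3 + 0 + 1 + 1 + 0 + 2 = 19
distinct = 231 − 19 = 212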